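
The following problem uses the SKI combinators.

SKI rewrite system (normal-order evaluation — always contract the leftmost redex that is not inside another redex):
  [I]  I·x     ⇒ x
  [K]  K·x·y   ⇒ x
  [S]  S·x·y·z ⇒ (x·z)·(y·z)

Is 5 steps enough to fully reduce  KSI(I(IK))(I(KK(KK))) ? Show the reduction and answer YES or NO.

Answer: YES — reaches normal form SKK in 5 ≤ 5 steps

Reduction:
  start: KSI(I(IK))(I(KK(KK)))
  →1  S(I(IK))(I(KK(KK)))
  →2  S(IK)(I(KK(KK)))
  →3  SK(I(KK(KK)))
  →4  SK(KK(KK))
  →5  SKK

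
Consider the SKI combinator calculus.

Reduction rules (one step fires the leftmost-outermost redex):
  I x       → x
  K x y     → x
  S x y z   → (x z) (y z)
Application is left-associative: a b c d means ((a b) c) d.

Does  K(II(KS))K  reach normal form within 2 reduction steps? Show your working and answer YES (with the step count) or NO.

Answer: NO — after 2 steps the term is I(KS), not yet normal

Working:
  start: K(II(KS))K
  [1] II(KS)
  [2] I(KS)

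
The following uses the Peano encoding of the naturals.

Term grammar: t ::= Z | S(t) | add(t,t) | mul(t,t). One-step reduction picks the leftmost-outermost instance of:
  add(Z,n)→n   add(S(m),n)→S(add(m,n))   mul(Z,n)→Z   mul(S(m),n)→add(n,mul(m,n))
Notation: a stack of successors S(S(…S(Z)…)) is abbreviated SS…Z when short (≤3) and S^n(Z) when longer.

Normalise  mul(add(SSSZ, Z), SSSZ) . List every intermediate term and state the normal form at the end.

  start: mul(add(SSSZ, Z), SSSZ)
  →1  mul(S(add(SSZ, Z)), SSSZ)
  →2  add(SSSZ, mul(add(SSZ, Z), SSSZ))
  →3  S(add(SSZ, mul(add(SSZ, Z), SSSZ)))
  →4  S(S(add(SZ, mul(add(SSZ, Z), SSSZ))))
  →5  S(S(S(add(Z, mul(add(SSZ, Z), SSSZ)))))
  →6  S(S(S(mul(add(SSZ, Z), SSSZ))))
  →7  S(S(S(mul(S(add(SZ, Z)), SSSZ))))
  →8  S(S(S(add(SSSZ, mul(add(SZ, Z), SSSZ)))))
  →9  S(S(S(S(add(SSZ, mul(add(SZ, Z), SSSZ))))))
  →10  S(S(S(S(S(add(SZ, mul(add(SZ, Z), SSSZ)))))))
  →11  S(S(S(S(S(S(add(Z, mul(add(SZ, Z), SSSZ))))))))
  →12  S(S(S(S(S(S(mul(add(SZ, Z), SSSZ)))))))
  →13  S(S(S(S(S(S(mul(S(add(Z, Z)), SSSZ)))))))
  →14  S(S(S(S(S(S(add(SSSZ, mul(add(Z, Z), SSSZ))))))))
  →15  S(S(S(S(S(S(S(add(SSZ, mul(add(Z, Z), SSSZ)))))))))
  →16  S(S(S(S(S(S(S(S(add(SZ, mul(add(Z, Z), SSSZ))))))))))
  →17  S(S(S(S(S(S(S(S(S(add(Z, mul(add(Z, Z), SSSZ)))))))))))
  →18  S(S(S(S(S(S(S(S(S(mul(add(Z, Z), SSSZ))))))))))
  →19  S(S(S(S(S(S(S(S(S(mul(Z, SSSZ))))))))))
  →20  S^9(Z)

Answer: normal form = S^9(Z)  (in 20 steps)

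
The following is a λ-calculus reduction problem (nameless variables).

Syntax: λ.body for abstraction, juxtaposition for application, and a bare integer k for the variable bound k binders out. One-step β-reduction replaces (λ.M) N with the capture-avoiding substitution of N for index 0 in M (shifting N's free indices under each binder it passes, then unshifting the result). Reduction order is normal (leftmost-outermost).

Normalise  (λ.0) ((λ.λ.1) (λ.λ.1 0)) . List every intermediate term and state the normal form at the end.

  start: (λ.0) ((λ.λ.1) (λ.λ.1 0))
  step 1: (λ.λ.1) (λ.λ.1 0)
  step 2: λ.λ.λ.1 0

Answer: normal form = λ.λ.λ.1 0  (in 2 steps)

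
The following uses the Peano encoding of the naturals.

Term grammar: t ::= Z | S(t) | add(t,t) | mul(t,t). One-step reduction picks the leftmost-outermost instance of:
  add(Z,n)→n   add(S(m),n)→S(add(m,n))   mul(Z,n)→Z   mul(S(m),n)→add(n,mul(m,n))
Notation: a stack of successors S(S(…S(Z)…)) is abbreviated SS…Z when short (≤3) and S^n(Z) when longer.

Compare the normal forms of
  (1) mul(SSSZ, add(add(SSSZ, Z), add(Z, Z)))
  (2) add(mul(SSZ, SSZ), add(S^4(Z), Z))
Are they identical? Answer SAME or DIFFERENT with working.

Term A:
  start: mul(SSSZ, add(add(SSSZ, Z), add(Z, Z)))
  →1  add(add(add(SSSZ, Z), add(Z, Z)), mul(SSZ, add(add(SSSZ, Z), add(Z, Z))))
  →2  add(add(S(add(SSZ, Z)), add(Z, Z)), mul(SSZ, add(add(SSSZ, Z), add(Z, Z))))
  →3  add(S(add(add(SSZ, Z), add(Z, Z))), mul(SSZ, add(add(SSSZ, Z), add(Z, Z))))
  →4  S(add(add(add(SSZ, Z), add(Z, Z)), mul(SSZ, add(add(SSSZ, Z), add(Z, Z)))))
  →5  S(add(add(S(add(SZ, Z)), add(Z, Z)), mul(SSZ, add(add(SSSZ, Z), add(Z, Z)))))
  →6  S(add(S(add(add(SZ, Z), add(Z, Z))), mul(SSZ, add(add(SSSZ, Z), add(Z, Z)))))
  →7  S(S(add(add(add(SZ, Z), add(Z, Z)), mul(SSZ, add(add(SSSZ, Z), add(Z, Z))))))
  →8  S(S(add(add(S(add(Z, Z)), add(Z, Z)), mul(SSZ, add(add(SSSZ, Z), add(Z, Z))))))
  →9  S(S(add(S(add(add(Z, Z), add(Z, Z))), mul(SSZ, add(add(SSSZ, Z), add(Z, Z))))))
  →10  S(S(S(add(add(add(Z, Z), add(Z, Z)), mul(SSZ, add(add(SSSZ, Z), add(Z, Z)))))))
  →11  S(S(S(add(add(Z, add(Z, Z)), mul(SSZ, add(add(SSSZ, Z), add(Z, Z)))))))
  →12  S(S(S(add(add(Z, Z), mul(SSZ, add(add(SSSZ, Z), add(Z, Z)))))))
  →13  S(S(S(add(Z, mul(SSZ, add(add(SSSZ, Z), add(Z, Z)))))))
  →14  S(S(S(mul(SSZ, add(add(SSSZ, Z), add(Z, Z))))))
  →15  S(S(S(add(add(add(SSSZ, Z), add(Z, Z)), mul(SZ, add(add(SSSZ, Z), add(Z, Z)))))))
  →16  S(S(S(add(add(S(add(SSZ, Z)), add(Z, Z)), mul(SZ, add(add(SSSZ, Z), add(Z, Z)))))))
  →17  S(S(S(add(S(add(add(SSZ, Z), add(Z, Z))), mul(SZ, add(add(SSSZ, Z), add(Z, Z)))))))
  →18  S(S(S(S(add(add(add(SSZ, Z), add(Z, Z)), mul(SZ, add(add(SSSZ, Z), add(Z, Z))))))))
  →19  S(S(S(S(add(add(S(add(SZ, Z)), add(Z, Z)), mul(SZ, add(add(SSSZ, Z), add(Z, Z))))))))
  →20  S(S(S(S(add(S(add(add(SZ, Z), add(Z, Z))), mul(SZ, add(add(SSSZ, Z), add(Z, Z))))))))
  →21  S(S(S(S(S(add(add(add(SZ, Z), add(Z, Z)), mul(SZ, add(add(SSSZ, Z), add(Z, Z)))))))))
  →22  S(S(S(S(S(add(add(S(add(Z, Z)), add(Z, Z)), mul(SZ, add(add(SSSZ, Z), add(Z, Z)))))))))
  →23  S(S(S(S(S(add(S(add(add(Z, Z), add(Z, Z))), mul(SZ, add(add(SSSZ, Z), add(Z, Z)))))))))
  →24  S(S(S(S(S(S(add(add(add(Z, Z), add(Z, Z)), mul(SZ, add(add(SSSZ, Z), add(Z, Z))))))))))
  →25  S(S(S(S(S(S(add(add(Z, add(Z, Z)), mul(SZ, add(add(SSSZ, Z), add(Z, Z))))))))))
  →26  S(S(S(S(S(S(add(add(Z, Z), mul(SZ, add(add(SSSZ, Z), add(Z, Z))))))))))
  →27  S(S(S(S(S(S(add(Z, mul(SZ, add(add(SSSZ, Z), add(Z, Z))))))))))
  →28  S(S(S(S(S(S(mul(SZ, add(add(SSSZ, Z), add(Z, Z)))))))))
  →29  S(S(S(S(S(S(add(add(add(SSSZ, Z), add(Z, Z)), mul(Z, add(add(SSSZ, Z), add(Z, Z))))))))))
  →30  S(S(S(S(S(S(add(add(S(add(SSZ, Z)), add(Z, Z)), mul(Z, add(add(SSSZ, Z), add(Z, Z))))))))))
  →31  S(S(S(S(S(S(add(S(add(add(SSZ, Z), add(Z, Z))), mul(Z, add(add(SSSZ, Z), add(Z, Z))))))))))
  →32  S(S(S(S(S(S(S(add(add(add(SSZ, Z), add(Z, Z)), mul(Z, add(add(SSSZ, Z), add(Z, Z)))))))))))
  →33  S(S(S(S(S(S(S(add(add(S(add(SZ, Z)), add(Z, Z)), mul(Z, add(add(SSSZ, Z), add(Z, Z)))))))))))
  →34  S(S(S(S(S(S(S(add(S(add(add(SZ, Z), add(Z, Z))), mul(Z, add(add(SSSZ, Z), add(Z, Z)))))))))))
  →35  S(S(S(S(S(S(S(S(add(add(add(SZ, Z), add(Z, Z)), mul(Z, add(add(SSSZ, Z), add(Z, Z))))))))))))
  →36  S(S(S(S(S(S(S(S(add(add(S(add(Z, Z)), add(Z, Z)), mul(Z, add(add(SSSZ, Z), add(Z, Z))))))))))))
  →37  S(S(S(S(S(S(S(S(add(S(add(add(Z, Z), add(Z, Z))), mul(Z, add(add(SSSZ, Z), add(Z, Z))))))))))))
  →38  S(S(S(S(S(S(S(S(S(add(add(add(Z, Z), add(Z, Z)), mul(Z, add(add(SSSZ, Z), add(Z, Z)))))))))))))
  →39  S(S(S(S(S(S(S(S(S(add(add(Z, add(Z, Z)), mul(Z, add(add(SSSZ, Z), add(Z, Z)))))))))))))
  →40  S(S(S(S(S(S(S(S(S(add(add(Z, Z), mul(Z, add(add(SSSZ, Z), add(Z, Z)))))))))))))
  →41  S(S(S(S(S(S(S(S(S(add(Z, mul(Z, add(add(SSSZ, Z), add(Z, Z)))))))))))))
  →42  S(S(S(S(S(S(S(S(S(mul(Z, add(add(SSSZ, Z), add(Z, Z))))))))))))
  →43  S^9(Z)

Term B:
  start: add(mul(SSZ, SSZ), add(S^4(Z), Z))
  →1  add(add(SSZ, mul(SZ, SSZ)), add(S^4(Z), Z))
  →2  add(S(add(SZ, mul(SZ, SSZ))), add(S^4(Z), Z))
  →3  S(add(add(SZ, mul(SZ, SSZ)), add(S^4(Z), Z)))
  →4  S(add(S(add(Z, mul(SZ, SSZ))), add(S^4(Z), Z)))
  →5  S(S(add(add(Z, mul(SZ, SSZ)), add(S^4(Z), Z))))
  →6  S(S(add(mul(SZ, SSZ), add(S^4(Z), Z))))
  →7  S(S(add(add(SSZ, mul(Z, SSZ)), add(S^4(Z), Z))))
  →8  S(S(add(S(add(SZ, mul(Z, SSZ))), add(S^4(Z), Z))))
  →9  S(S(S(add(add(SZ, mul(Z, SSZ)), add(S^4(Z), Z)))))
  →10  S(S(S(add(S(add(Z, mul(Z, SSZ))), add(S^4(Z), Z)))))
  →11  S(S(S(S(add(add(Z, mul(Z, SSZ)), add(S^4(Z), Z))))))
  →12  S(S(S(S(add(mul(Z, SSZ), add(S^4(Z), Z))))))
  →13  S(S(S(S(add(Z, add(S^4(Z), Z))))))
  →14  S(S(S(S(add(S^4(Z), Z)))))
  →15  S(S(S(S(S(add(SSSZ, Z))))))
  →16  S(S(S(S(S(S(add(SSZ, Z)))))))
  →17  S(S(S(S(S(S(S(add(SZ, Z))))))))
  →18  S(S(S(S(S(S(S(S(add(Z, Z)))))))))
  →19  S^8(Z)

Answer: DIFFERENT — A ⇓ S^9(Z), B ⇓ S^8(Z)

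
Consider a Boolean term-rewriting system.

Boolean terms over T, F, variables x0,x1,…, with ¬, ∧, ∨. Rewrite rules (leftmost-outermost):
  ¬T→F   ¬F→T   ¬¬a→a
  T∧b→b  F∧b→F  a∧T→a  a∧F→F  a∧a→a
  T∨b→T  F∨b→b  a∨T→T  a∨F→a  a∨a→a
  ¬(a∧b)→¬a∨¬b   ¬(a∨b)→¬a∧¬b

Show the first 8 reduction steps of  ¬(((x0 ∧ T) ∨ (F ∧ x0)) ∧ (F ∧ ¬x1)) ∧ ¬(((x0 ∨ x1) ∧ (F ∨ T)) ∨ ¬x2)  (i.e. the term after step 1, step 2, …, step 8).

Answer: after 8 steps: ((¬x0 ∧ T) ∨ ¬(F ∧ ¬x1)) ∧ ¬(((x0 ∨ x1) ∧ (F ∨ T)) ∨ ¬x2)

Derivation:
  start: ¬(((x0 ∧ T) ∨ (F ∧ x0)) ∧ (F ∧ ¬x1)) ∧ ¬(((x0 ∨ x1) ∧ (F ∨ T)) ∨ ¬x2)
  →1  (¬((x0 ∧ T) ∨ (F ∧ x0)) ∨ ¬(F ∧ ¬x1)) ∧ ¬(((x0 ∨ x1) ∧ (F ∨ T)) ∨ ¬x2)
  →2  ((¬(x0 ∧ T) ∧ ¬(F ∧ x0)) ∨ ¬(F ∧ ¬x1)) ∧ ¬(((x0 ∨ x1) ∧ (F ∨ T)) ∨ ¬x2)
  →3  (((¬x0 ∨ ¬T) ∧ ¬(F ∧ x0)) ∨ ¬(F ∧ ¬x1)) ∧ ¬(((x0 ∨ x1) ∧ (F ∨ T)) ∨ ¬x2)
  →4  (((¬x0 ∨ F) ∧ ¬(F ∧ x0)) ∨ ¬(F ∧ ¬x1)) ∧ ¬(((x0 ∨ x1) ∧ (F ∨ T)) ∨ ¬x2)
  →5  ((¬x0 ∧ ¬(F ∧ x0)) ∨ ¬(F ∧ ¬x1)) ∧ ¬(((x0 ∨ x1) ∧ (F ∨ T)) ∨ ¬x2)
  →6  ((¬x0 ∧ (¬F ∨ ¬x0)) ∨ ¬(F ∧ ¬x1)) ∧ ¬(((x0 ∨ x1) ∧ (F ∨ T)) ∨ ¬x2)
  →7  ((¬x0 ∧ (T ∨ ¬x0)) ∨ ¬(F ∧ ¬x1)) ∧ ¬(((x0 ∨ x1) ∧ (F ∨ T)) ∨ ¬x2)
  →8  ((¬x0 ∧ T) ∨ ¬(F ∧ ¬x1)) ∧ ¬(((x0 ∨ x1) ∧ (F ∨ T)) ∨ ¬x2)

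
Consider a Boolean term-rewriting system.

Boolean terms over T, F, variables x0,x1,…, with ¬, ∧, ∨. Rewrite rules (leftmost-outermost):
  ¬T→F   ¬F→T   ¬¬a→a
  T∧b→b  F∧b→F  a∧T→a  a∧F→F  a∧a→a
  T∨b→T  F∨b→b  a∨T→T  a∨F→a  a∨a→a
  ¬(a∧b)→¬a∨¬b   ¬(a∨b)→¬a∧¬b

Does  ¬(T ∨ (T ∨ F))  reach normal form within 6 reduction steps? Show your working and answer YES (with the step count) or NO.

  start: ¬(T ∨ (T ∨ F))
  →1  ¬T ∧ ¬(T ∨ F)
  →2  F ∧ ¬(T ∨ F)
  →3  F

Answer: YES — reaches normal form F in 3 ≤ 6 steps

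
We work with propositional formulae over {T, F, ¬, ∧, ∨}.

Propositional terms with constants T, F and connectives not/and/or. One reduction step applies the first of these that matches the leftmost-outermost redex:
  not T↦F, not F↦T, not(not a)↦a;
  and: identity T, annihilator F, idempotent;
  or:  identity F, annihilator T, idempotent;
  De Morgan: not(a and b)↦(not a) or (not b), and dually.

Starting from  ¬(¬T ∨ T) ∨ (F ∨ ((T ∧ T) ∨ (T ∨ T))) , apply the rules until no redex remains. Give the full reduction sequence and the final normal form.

Answer: normal form = T  (in 8 steps)

Working:
  start: ¬(¬T ∨ T) ∨ (F ∨ ((T ∧ T) ∨ (T ∨ T)))
  →1  (¬¬T ∧ ¬T) ∨ (F ∨ ((T ∧ T) ∨ (T ∨ T)))
  →2  (T ∧ ¬T) ∨ (F ∨ ((T ∧ T) ∨ (T ∨ T)))
  →3  ¬T ∨ (F ∨ ((T ∧ T) ∨ (T ∨ T)))
  →4  F ∨ (F ∨ ((T ∧ T) ∨ (T ∨ T)))
  →5  F ∨ ((T ∧ T) ∨ (T ∨ T))
  →6  (T ∧ T) ∨ (T ∨ T)
  →7  T ∨ (T ∨ T)
  →8  T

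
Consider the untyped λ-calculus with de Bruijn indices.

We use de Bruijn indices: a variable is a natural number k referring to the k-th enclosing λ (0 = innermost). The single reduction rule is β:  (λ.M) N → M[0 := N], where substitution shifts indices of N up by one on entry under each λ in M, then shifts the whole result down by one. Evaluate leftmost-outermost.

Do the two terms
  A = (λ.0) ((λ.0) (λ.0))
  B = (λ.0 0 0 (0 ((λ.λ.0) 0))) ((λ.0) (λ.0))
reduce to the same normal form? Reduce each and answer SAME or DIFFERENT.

Answer: SAME — A ⇓ λ.0, B ⇓ λ.0

Reduction:
Term A:
  start: (λ.0) ((λ.0) (λ.0))
  [1] (λ.0) (λ.0)
  [2] λ.0

Term B:
  start: (λ.0 0 0 (0 ((λ.λ.0) 0))) ((λ.0) (λ.0))
  [1] (λ.0) (λ.0) ((λ.0) (λ.0)) ((λ.0) (λ.0)) ((λ.0) (λ.0) ((λ.λ.0) ((λ.0) (λ.0))))
  [2] (λ.0) ((λ.0) (λ.0)) ((λ.0) (λ.0)) ((λ.0) (λ.0) ((λ.λ.0) ((λ.0) (λ.0))))
  [3] (λ.0) (λ.0) ((λ.0) (λ.0)) ((λ.0) (λ.0) ((λ.λ.0) ((λ.0) (λ.0))))
  [4] (λ.0) ((λ.0) (λ.0)) ((λ.0) (λ.0) ((λ.λ.0) ((λ.0) (λ.0))))
  [5] (λ.0) (λ.0) ((λ.0) (λ.0) ((λ.λ.0) ((λ.0) (λ.0))))
  [6] (λ.0) ((λ.0) (λ.0) ((λ.λ.0) ((λ.0) (λ.0))))
  [7] (λ.0) (λ.0) ((λ.λ.0) ((λ.0) (λ.0)))
  [8] (λ.0) ((λ.λ.0) ((λ.0) (λ.0)))
  [9] (λ.λ.0) ((λ.0) (λ.0))
  [10] λ.0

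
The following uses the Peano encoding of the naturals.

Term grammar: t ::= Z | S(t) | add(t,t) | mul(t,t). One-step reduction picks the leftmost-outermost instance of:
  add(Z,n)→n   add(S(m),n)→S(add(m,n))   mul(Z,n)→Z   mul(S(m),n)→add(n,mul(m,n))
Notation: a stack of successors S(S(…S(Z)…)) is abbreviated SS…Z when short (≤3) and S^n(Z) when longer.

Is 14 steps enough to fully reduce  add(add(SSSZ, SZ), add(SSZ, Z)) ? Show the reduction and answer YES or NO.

Answer: YES — reaches normal form S^6(Z) in 12 ≤ 14 steps

Reduction:
  start: add(add(SSSZ, SZ), add(SSZ, Z))
  [1] add(S(add(SSZ, SZ)), add(SSZ, Z))
  [2] S(add(add(SSZ, SZ), add(SSZ, Z)))
  [3] S(add(S(add(SZ, SZ)), add(SSZ, Z)))
  [4] S(S(add(add(SZ, SZ), add(SSZ, Z))))
  [5] S(S(add(S(add(Z, SZ)), add(SSZ, Z))))
  [6] S(S(S(add(add(Z, SZ), add(SSZ, Z)))))
  [7] S(S(S(add(SZ, add(SSZ, Z)))))
  [8] S(S(S(S(add(Z, add(SSZ, Z))))))
  [9] S(S(S(S(add(SSZ, Z)))))
  [10] S(S(S(S(S(add(SZ, Z))))))
  [11] S(S(S(S(S(S(add(Z, Z)))))))
  [12] S^6(Z)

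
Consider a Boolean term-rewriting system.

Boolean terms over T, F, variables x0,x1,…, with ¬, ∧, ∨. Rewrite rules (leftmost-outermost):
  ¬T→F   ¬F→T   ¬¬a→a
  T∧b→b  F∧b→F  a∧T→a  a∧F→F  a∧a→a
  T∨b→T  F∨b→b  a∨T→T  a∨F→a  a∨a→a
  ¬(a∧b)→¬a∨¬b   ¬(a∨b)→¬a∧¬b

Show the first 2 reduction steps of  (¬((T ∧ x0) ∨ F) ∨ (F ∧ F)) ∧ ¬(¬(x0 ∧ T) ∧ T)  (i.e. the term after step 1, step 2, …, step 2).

Answer: after 2 steps: (((¬T ∨ ¬x0) ∧ ¬F) ∨ (F ∧ F)) ∧ ¬(¬(x0 ∧ T) ∧ T)

Derivation:
  start: (¬((T ∧ x0) ∨ F) ∨ (F ∧ F)) ∧ ¬(¬(x0 ∧ T) ∧ T)
  [1] ((¬(T ∧ x0) ∧ ¬F) ∨ (F ∧ F)) ∧ ¬(¬(x0 ∧ T) ∧ T)
  [2] (((¬T ∨ ¬x0) ∧ ¬F) ∨ (F ∧ F)) ∧ ¬(¬(x0 ∧ T) ∧ T)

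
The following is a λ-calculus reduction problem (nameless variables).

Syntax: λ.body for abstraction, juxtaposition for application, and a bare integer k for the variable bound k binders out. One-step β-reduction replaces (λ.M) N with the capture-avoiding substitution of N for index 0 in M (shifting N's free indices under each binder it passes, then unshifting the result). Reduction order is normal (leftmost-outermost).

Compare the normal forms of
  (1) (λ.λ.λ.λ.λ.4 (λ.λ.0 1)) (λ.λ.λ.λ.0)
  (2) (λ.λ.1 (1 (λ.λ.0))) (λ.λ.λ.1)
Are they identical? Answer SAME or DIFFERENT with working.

Term A:
  start: (λ.λ.λ.λ.λ.4 (λ.λ.0 1)) (λ.λ.λ.λ.0)
  [1] λ.λ.λ.λ.(λ.λ.λ.λ.0) (λ.λ.0 1)
  [2] λ.λ.λ.λ.λ.λ.λ.0

Term B:
  start: (λ.λ.1 (1 (λ.λ.0))) (λ.λ.λ.1)
  [1] λ.(λ.λ.λ.1) ((λ.λ.λ.1) (λ.λ.0))
  [2] λ.λ.λ.1

Answer: DIFFERENT — A ⇓ λ.λ.λ.λ.λ.λ.λ.0, B ⇓ λ.λ.λ.1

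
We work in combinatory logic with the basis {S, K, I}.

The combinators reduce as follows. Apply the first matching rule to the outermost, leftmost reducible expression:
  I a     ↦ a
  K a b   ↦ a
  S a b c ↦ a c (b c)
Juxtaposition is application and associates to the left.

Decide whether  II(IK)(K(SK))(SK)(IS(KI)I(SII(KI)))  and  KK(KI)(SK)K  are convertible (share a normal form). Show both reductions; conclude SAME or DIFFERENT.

Answer: SAME — A ⇓ SK, B ⇓ SK

Derivation:
Term A:
  start: II(IK)(K(SK))(SK)(IS(KI)I(SII(KI)))
  step 1: I(IK)(K(SK))(SK)(IS(KI)I(SII(KI)))
  step 2: IK(K(SK))(SK)(IS(KI)I(SII(KI)))
  step 3: K(K(SK))(SK)(IS(KI)I(SII(KI)))
  step 4: K(SK)(IS(KI)I(SII(KI)))
  step 5: SK

Term B:
  start: KK(KI)(SK)K
  step 1: K(SK)K
  step 2: SK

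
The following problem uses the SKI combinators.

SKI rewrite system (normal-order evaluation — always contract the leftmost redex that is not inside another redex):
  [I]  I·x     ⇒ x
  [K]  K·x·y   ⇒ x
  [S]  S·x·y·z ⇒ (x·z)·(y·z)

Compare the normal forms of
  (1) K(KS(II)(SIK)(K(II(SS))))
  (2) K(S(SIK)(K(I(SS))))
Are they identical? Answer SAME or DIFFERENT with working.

Answer: SAME — A ⇓ K(S(SIK)(K(SS))), B ⇓ K(S(SIK)(K(SS)))

Reduction:
Term A:
  start: K(KS(II)(SIK)(K(II(SS))))
  step 1: K(S(SIK)(K(II(SS))))
  step 2: K(S(SIK)(K(I(SS))))
  step 3: K(S(SIK)(K(SS)))

Term B:
  start: K(S(SIK)(K(I(SS))))
  step 1: K(S(SIK)(K(SS)))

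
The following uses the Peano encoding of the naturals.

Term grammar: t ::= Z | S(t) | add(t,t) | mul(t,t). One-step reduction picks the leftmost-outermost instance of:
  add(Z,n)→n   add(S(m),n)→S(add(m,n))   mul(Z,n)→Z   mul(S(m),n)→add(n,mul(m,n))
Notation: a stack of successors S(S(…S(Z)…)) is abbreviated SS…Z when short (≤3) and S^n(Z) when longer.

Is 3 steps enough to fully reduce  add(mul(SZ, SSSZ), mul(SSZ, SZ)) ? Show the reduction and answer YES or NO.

  start: add(mul(SZ, SSSZ), mul(SSZ, SZ))
  [1] add(add(SSSZ, mul(Z, SSSZ)), mul(SSZ, SZ))
  [2] add(S(add(SSZ, mul(Z, SSSZ))), mul(SSZ, SZ))
  [3] S(add(add(SSZ, mul(Z, SSSZ)), mul(SSZ, SZ)))

Answer: NO — after 3 steps the term is S(add(add(SSZ, mul(Z, SSSZ)), mul(SSZ, SZ))), not yet normal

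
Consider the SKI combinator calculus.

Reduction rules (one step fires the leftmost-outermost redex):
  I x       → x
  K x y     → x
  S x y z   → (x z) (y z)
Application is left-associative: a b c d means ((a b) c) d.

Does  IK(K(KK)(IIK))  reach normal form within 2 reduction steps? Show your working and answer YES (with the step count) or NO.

  start: IK(K(KK)(IIK))
  →1  K(K(KK)(IIK))
  →2  K(KK)

Answer: YES — reaches normal form K(KK) in 2 ≤ 2 steps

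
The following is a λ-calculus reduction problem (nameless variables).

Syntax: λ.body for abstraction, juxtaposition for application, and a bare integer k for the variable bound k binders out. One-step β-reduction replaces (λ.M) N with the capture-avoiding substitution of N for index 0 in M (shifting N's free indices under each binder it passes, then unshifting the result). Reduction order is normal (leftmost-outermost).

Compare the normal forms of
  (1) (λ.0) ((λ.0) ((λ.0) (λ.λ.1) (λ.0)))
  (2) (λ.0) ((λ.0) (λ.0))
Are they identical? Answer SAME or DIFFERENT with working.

Answer: DIFFERENT — A ⇓ λ.λ.0, B ⇓ λ.0

Working:
Term A:
  start: (λ.0) ((λ.0) ((λ.0) (λ.λ.1) (λ.0)))
  [1] (λ.0) ((λ.0) (λ.λ.1) (λ.0))
  [2] (λ.0) (λ.λ.1) (λ.0)
  [3] (λ.λ.1) (λ.0)
  [4] λ.λ.0

Term B:
  start: (λ.0) ((λ.0) (λ.0))
  [1] (λ.0) (λ.0)
  [2] λ.0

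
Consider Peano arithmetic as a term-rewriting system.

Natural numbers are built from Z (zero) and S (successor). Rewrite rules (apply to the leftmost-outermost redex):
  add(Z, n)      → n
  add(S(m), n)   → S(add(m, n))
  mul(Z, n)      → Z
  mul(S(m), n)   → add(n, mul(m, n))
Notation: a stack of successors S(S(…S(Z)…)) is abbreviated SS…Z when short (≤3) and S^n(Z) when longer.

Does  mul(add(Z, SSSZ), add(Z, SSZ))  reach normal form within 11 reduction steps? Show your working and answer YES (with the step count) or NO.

  start: mul(add(Z, SSSZ), add(Z, SSZ))
  →1  mul(SSSZ, add(Z, SSZ))
  →2  add(add(Z, SSZ), mul(SSZ, add(Z, SSZ)))
  →3  add(SSZ, mul(SSZ, add(Z, SSZ)))
  →4  S(add(SZ, mul(SSZ, add(Z, SSZ))))
  →5  S(S(add(Z, mul(SSZ, add(Z, SSZ)))))
  →6  S(S(mul(SSZ, add(Z, SSZ))))
  →7  S(S(add(add(Z, SSZ), mul(SZ, add(Z, SSZ)))))
  →8  S(S(add(SSZ, mul(SZ, add(Z, SSZ)))))
  →9  S(S(S(add(SZ, mul(SZ, add(Z, SSZ))))))
  →10  S(S(S(S(add(Z, mul(SZ, add(Z, SSZ)))))))
  →11  S(S(S(S(mul(SZ, add(Z, SSZ))))))

Answer: NO — after 11 steps the term is S(S(S(S(mul(SZ, add(Z, SSZ)))))), not yet normal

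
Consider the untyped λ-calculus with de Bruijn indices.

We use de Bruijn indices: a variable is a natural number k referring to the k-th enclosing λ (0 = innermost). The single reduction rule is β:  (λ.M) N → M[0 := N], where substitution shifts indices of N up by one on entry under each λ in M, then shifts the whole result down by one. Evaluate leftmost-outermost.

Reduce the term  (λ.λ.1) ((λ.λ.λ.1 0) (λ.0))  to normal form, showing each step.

Answer: normal form = λ.λ.λ.1 0  (in 2 steps)

Reduction:
  start: (λ.λ.1) ((λ.λ.λ.1 0) (λ.0))
  →1  λ.(λ.λ.λ.1 0) (λ.0)
  →2  λ.λ.λ.1 0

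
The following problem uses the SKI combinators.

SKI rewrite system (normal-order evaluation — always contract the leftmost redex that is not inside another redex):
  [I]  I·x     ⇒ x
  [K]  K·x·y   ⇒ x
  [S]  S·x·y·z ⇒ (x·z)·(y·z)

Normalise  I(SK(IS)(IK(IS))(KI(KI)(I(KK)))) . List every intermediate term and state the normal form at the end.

  start: I(SK(IS)(IK(IS))(KI(KI)(I(KK))))
  step 1: SK(IS)(IK(IS))(KI(KI)(I(KK)))
  step 2: K(IK(IS))(IS(IK(IS)))(KI(KI)(I(KK)))
  step 3: IK(IS)(KI(KI)(I(KK)))
  step 4: K(IS)(KI(KI)(I(KK)))
  step 5: IS
  step 6: S

Answer: normal form = S  (in 6 steps)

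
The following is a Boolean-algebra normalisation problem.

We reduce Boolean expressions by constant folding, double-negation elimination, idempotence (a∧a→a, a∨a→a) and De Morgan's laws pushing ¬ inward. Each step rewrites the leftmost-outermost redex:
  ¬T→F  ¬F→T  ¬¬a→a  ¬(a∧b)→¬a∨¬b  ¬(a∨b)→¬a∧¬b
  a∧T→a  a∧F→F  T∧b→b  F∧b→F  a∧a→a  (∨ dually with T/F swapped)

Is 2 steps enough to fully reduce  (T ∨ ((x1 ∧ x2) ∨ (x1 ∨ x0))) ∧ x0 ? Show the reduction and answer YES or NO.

  start: (T ∨ ((x1 ∧ x2) ∨ (x1 ∨ x0))) ∧ x0
  →1  T ∧ x0
  →2  x0

Answer: YES — reaches normal form x0 in 2 ≤ 2 steps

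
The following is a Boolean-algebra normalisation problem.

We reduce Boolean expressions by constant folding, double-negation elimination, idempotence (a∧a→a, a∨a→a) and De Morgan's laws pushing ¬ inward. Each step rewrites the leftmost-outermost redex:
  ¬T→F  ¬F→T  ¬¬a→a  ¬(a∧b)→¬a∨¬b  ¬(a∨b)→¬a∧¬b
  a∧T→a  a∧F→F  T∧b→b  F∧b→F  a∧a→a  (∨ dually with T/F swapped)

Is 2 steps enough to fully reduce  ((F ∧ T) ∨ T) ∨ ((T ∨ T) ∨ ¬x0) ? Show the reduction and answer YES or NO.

  start: ((F ∧ T) ∨ T) ∨ ((T ∨ T) ∨ ¬x0)
  [1] T ∨ ((T ∨ T) ∨ ¬x0)
  [2] T

Answer: YES — reaches normal form T in 2 ≤ 2 steps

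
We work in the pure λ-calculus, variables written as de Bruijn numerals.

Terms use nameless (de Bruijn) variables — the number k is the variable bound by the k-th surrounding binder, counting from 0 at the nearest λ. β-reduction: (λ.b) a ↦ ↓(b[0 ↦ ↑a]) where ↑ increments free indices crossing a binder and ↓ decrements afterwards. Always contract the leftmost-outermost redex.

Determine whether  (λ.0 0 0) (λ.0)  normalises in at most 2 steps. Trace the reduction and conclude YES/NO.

Answer: NO — after 2 steps the term is (λ.0) (λ.0), not yet normal

Working:
  start: (λ.0 0 0) (λ.0)
  →1  (λ.0) (λ.0) (λ.0)
  →2  (λ.0) (λ.0)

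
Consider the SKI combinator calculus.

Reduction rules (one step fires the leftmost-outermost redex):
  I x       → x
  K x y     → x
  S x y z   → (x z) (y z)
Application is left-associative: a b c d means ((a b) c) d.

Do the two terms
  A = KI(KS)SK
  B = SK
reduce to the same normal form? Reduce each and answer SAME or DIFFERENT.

Term A:
  start: KI(KS)SK
  step 1: ISK
  step 2: SK

Term B:
  start: SK

Answer: SAME — A ⇓ SK, B ⇓ SK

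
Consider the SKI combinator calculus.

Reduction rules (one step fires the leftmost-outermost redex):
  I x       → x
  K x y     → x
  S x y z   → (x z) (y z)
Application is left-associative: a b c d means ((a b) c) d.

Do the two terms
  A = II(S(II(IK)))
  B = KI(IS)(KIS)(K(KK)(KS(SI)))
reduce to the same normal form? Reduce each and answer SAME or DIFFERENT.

Answer: DIFFERENT — A ⇓ SK, B ⇓ KK

Derivation:
Term A:
  start: II(S(II(IK)))
  →1  I(S(II(IK)))
  →2  S(II(IK))
  →3  S(I(IK))
  →4  S(IK)
  →5  SK

Term B:
  start: KI(IS)(KIS)(K(KK)(KS(SI)))
  →1  I(KIS)(K(KK)(KS(SI)))
  →2  KIS(K(KK)(KS(SI)))
  →3  I(K(KK)(KS(SI)))
  →4  K(KK)(KS(SI))
  →5  KK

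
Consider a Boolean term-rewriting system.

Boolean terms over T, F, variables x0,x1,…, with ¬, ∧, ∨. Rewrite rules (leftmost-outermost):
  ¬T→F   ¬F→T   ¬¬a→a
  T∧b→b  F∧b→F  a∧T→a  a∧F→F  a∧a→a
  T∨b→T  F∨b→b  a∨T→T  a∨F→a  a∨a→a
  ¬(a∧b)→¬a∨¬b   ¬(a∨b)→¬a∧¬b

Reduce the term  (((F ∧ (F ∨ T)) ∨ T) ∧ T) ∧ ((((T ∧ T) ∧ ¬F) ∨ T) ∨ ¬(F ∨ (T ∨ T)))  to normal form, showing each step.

  start: (((F ∧ (F ∨ T)) ∨ T) ∧ T) ∧ ((((T ∧ T) ∧ ¬F) ∨ T) ∨ ¬(F ∨ (T ∨ T)))
  step 1: ((F ∧ (F ∨ T)) ∨ T) ∧ ((((T ∧ T) ∧ ¬F) ∨ T) ∨ ¬(F ∨ (T ∨ T)))
  step 2: T ∧ ((((T ∧ T) ∧ ¬F) ∨ T) ∨ ¬(F ∨ (T ∨ T)))
  step 3: (((T ∧ T) ∧ ¬F) ∨ T) ∨ ¬(F ∨ (T ∨ T))
  step 4: T ∨ ¬(F ∨ (T ∨ T))
  step 5: T

Answer: normal form = T  (in 5 steps)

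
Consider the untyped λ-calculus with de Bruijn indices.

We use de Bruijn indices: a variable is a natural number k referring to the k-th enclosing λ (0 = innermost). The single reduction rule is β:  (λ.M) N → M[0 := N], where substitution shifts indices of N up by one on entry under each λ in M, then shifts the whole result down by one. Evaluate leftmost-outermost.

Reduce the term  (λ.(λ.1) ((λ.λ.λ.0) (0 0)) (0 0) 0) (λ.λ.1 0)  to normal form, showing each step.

  start: (λ.(λ.1) ((λ.λ.λ.0) (0 0)) (0 0) 0) (λ.λ.1 0)
  [1] (λ.λ.λ.1 0) ((λ.λ.λ.0) ((λ.λ.1 0) (λ.λ.1 0))) ((λ.λ.1 0) (λ.λ.1 0)) (λ.λ.1 0)
  [2] (λ.λ.1 0) ((λ.λ.1 0) (λ.λ.1 0)) (λ.λ.1 0)
  [3] (λ.(λ.λ.1 0) (λ.λ.1 0) 0) (λ.λ.1 0)
  [4] (λ.λ.1 0) (λ.λ.1 0) (λ.λ.1 0)
  [5] (λ.(λ.λ.1 0) 0) (λ.λ.1 0)
  [6] (λ.λ.1 0) (λ.λ.1 0)
  [7] λ.(λ.λ.1 0) 0
  [8] λ.λ.1 0

Answer: normal form = λ.λ.1 0  (in 8 steps)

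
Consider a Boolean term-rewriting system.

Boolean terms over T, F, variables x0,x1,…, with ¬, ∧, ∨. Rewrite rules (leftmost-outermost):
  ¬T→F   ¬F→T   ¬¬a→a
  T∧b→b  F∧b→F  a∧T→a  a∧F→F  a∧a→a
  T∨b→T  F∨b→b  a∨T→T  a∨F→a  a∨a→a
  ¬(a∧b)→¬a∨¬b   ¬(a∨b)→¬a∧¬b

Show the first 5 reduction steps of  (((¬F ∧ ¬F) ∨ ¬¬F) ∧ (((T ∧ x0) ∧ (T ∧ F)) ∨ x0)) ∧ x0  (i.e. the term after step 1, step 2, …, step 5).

  start: (((¬F ∧ ¬F) ∨ ¬¬F) ∧ (((T ∧ x0) ∧ (T ∧ F)) ∨ x0)) ∧ x0
  →1  ((¬F ∨ ¬¬F) ∧ (((T ∧ x0) ∧ (T ∧ F)) ∨ x0)) ∧ x0
  →2  ((T ∨ ¬¬F) ∧ (((T ∧ x0) ∧ (T ∧ F)) ∨ x0)) ∧ x0
  →3  (T ∧ (((T ∧ x0) ∧ (T ∧ F)) ∨ x0)) ∧ x0
  →4  (((T ∧ x0) ∧ (T ∧ F)) ∨ x0) ∧ x0
  →5  ((x0 ∧ (T ∧ F)) ∨ x0) ∧ x0

Answer: after 5 steps: ((x0 ∧ (T ∧ F)) ∨ x0) ∧ x0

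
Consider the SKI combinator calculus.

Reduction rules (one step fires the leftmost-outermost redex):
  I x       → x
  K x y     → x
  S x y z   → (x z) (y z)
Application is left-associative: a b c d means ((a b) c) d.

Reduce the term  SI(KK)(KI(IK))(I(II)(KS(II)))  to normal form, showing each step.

  start: SI(KK)(KI(IK))(I(II)(KS(II)))
  step 1: I(KI(IK))(KK(KI(IK)))(I(II)(KS(II)))
  step 2: KI(IK)(KK(KI(IK)))(I(II)(KS(II)))
  step 3: I(KK(KI(IK)))(I(II)(KS(II)))
  step 4: KK(KI(IK))(I(II)(KS(II)))
  step 5: K(I(II)(KS(II)))
  step 6: K(II(KS(II)))
  step 7: K(I(KS(II)))
  step 8: K(KS(II))
  step 9: KS

Answer: normal form = KS  (in 9 steps)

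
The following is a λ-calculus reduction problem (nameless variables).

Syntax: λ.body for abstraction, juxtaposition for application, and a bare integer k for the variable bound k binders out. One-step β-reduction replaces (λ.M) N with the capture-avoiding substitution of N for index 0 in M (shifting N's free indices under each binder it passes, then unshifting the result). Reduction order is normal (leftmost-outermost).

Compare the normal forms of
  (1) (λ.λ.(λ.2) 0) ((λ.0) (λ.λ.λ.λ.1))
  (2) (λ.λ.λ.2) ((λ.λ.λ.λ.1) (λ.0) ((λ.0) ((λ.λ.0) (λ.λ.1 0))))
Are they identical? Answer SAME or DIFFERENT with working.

Answer: DIFFERENT — A ⇓ λ.λ.λ.λ.λ.1, B ⇓ λ.λ.λ.λ.1

Working:
Term A:
  start: (λ.λ.(λ.2) 0) ((λ.0) (λ.λ.λ.λ.1))
  →1  λ.(λ.(λ.0) (λ.λ.λ.λ.1)) 0
  →2  λ.(λ.0) (λ.λ.λ.λ.1)
  →3  λ.λ.λ.λ.λ.1

Term B:
  start: (λ.λ.λ.2) ((λ.λ.λ.λ.1) (λ.0) ((λ.0) ((λ.λ.0) (λ.λ.1 0))))
  →1  λ.λ.(λ.λ.λ.λ.1) (λ.0) ((λ.0) ((λ.λ.0) (λ.λ.1 0)))
  →2  λ.λ.(λ.λ.λ.1) ((λ.0) ((λ.λ.0) (λ.λ.1 0)))
  →3  λ.λ.λ.λ.1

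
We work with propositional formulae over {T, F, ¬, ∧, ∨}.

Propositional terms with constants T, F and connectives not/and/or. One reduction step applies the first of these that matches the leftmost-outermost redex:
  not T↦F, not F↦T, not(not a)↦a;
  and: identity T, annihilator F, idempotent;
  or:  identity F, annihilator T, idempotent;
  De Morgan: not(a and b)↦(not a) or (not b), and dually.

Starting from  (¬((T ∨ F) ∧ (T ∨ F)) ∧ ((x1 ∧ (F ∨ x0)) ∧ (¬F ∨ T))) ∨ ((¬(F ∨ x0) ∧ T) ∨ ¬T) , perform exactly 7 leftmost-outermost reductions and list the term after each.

Answer: after 7 steps: (¬(F ∨ x0) ∧ T) ∨ ¬T

Derivation:
  start: (¬((T ∨ F) ∧ (T ∨ F)) ∧ ((x1 ∧ (F ∨ x0)) ∧ (¬F ∨ T))) ∨ ((¬(F ∨ x0) ∧ T) ∨ ¬T)
  step 1: ((¬(T ∨ F) ∨ ¬(T ∨ F)) ∧ ((x1 ∧ (F ∨ x0)) ∧ (¬F ∨ T))) ∨ ((¬(F ∨ x0) ∧ T) ∨ ¬T)
  step 2: (¬(T ∨ F) ∧ ((x1 ∧ (F ∨ x0)) ∧ (¬F ∨ T))) ∨ ((¬(F ∨ x0) ∧ T) ∨ ¬T)
  step 3: ((¬T ∧ ¬F) ∧ ((x1 ∧ (F ∨ x0)) ∧ (¬F ∨ T))) ∨ ((¬(F ∨ x0) ∧ T) ∨ ¬T)
  step 4: ((F ∧ ¬F) ∧ ((x1 ∧ (F ∨ x0)) ∧ (¬F ∨ T))) ∨ ((¬(F ∨ x0) ∧ T) ∨ ¬T)
  step 5: (F ∧ ((x1 ∧ (F ∨ x0)) ∧ (¬F ∨ T))) ∨ ((¬(F ∨ x0) ∧ T) ∨ ¬T)
  step 6: F ∨ ((¬(F ∨ x0) ∧ T) ∨ ¬T)
  step 7: (¬(F ∨ x0) ∧ T) ∨ ¬T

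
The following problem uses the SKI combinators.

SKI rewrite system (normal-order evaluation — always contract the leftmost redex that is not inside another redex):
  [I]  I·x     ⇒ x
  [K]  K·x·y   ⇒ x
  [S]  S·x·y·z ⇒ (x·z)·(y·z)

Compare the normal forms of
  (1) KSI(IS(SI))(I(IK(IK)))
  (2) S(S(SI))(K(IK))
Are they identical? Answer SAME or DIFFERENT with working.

Answer: SAME — A ⇓ S(S(SI))(KK), B ⇓ S(S(SI))(KK)

Reduction:
Term A:
  start: KSI(IS(SI))(I(IK(IK)))
  [1] S(IS(SI))(I(IK(IK)))
  [2] S(S(SI))(I(IK(IK)))
  [3] S(S(SI))(IK(IK))
  [4] S(S(SI))(K(IK))
  [5] S(S(SI))(KK)

Term B:
  start: S(S(SI))(K(IK))
  [1] S(S(SI))(KK)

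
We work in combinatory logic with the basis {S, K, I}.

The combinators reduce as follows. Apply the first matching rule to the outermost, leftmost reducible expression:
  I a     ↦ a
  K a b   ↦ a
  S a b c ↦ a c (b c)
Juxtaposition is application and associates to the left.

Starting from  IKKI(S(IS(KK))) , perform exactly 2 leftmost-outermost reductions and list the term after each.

  start: IKKI(S(IS(KK)))
  →1  KKI(S(IS(KK)))
  →2  K(S(IS(KK)))

Answer: after 2 steps: K(S(IS(KK)))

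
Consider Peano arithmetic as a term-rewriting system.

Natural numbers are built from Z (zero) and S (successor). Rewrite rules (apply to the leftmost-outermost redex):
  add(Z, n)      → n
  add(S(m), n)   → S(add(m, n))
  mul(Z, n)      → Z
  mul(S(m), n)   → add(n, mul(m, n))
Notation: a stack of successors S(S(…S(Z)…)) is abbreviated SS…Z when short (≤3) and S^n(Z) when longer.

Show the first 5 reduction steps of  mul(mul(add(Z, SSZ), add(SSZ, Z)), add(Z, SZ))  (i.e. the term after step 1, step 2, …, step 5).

Answer: after 5 steps: add(add(Z, SZ), mul(add(add(SZ, Z), mul(SZ, add(SSZ, Z))), add(Z, SZ)))

Reduction:
  start: mul(mul(add(Z, SSZ), add(SSZ, Z)), add(Z, SZ))
  step 1: mul(mul(SSZ, add(SSZ, Z)), add(Z, SZ))
  step 2: mul(add(add(SSZ, Z), mul(SZ, add(SSZ, Z))), add(Z, SZ))
  step 3: mul(add(S(add(SZ, Z)), mul(SZ, add(SSZ, Z))), add(Z, SZ))
  step 4: mul(S(add(add(SZ, Z), mul(SZ, add(SSZ, Z)))), add(Z, SZ))
  step 5: add(add(Z, SZ), mul(add(add(SZ, Z), mul(SZ, add(SSZ, Z))), add(Z, SZ)))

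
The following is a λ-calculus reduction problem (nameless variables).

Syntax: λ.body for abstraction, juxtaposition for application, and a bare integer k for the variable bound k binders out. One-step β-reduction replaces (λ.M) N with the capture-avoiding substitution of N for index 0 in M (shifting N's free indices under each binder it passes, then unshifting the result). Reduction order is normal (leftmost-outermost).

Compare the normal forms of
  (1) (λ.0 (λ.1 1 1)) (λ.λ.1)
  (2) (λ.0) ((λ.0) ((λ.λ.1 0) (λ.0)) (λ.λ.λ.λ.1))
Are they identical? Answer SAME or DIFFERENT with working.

Answer: SAME — A ⇓ λ.λ.λ.λ.1, B ⇓ λ.λ.λ.λ.1

Derivation:
Term A:
  start: (λ.0 (λ.1 1 1)) (λ.λ.1)
  step 1: (λ.λ.1) (λ.(λ.λ.1) (λ.λ.1) (λ.λ.1))
  step 2: λ.λ.(λ.λ.1) (λ.λ.1) (λ.λ.1)
  step 3: λ.λ.(λ.λ.λ.1) (λ.λ.1)
  step 4: λ.λ.λ.λ.1

Term B:
  start: (λ.0) ((λ.0) ((λ.λ.1 0) (λ.0)) (λ.λ.λ.λ.1))
  step 1: (λ.0) ((λ.λ.1 0) (λ.0)) (λ.λ.λ.λ.1)
  step 2: (λ.λ.1 0) (λ.0) (λ.λ.λ.λ.1)
  step 3: (λ.(λ.0) 0) (λ.λ.λ.λ.1)
  step 4: (λ.0) (λ.λ.λ.λ.1)
  step 5: λ.λ.λ.λ.1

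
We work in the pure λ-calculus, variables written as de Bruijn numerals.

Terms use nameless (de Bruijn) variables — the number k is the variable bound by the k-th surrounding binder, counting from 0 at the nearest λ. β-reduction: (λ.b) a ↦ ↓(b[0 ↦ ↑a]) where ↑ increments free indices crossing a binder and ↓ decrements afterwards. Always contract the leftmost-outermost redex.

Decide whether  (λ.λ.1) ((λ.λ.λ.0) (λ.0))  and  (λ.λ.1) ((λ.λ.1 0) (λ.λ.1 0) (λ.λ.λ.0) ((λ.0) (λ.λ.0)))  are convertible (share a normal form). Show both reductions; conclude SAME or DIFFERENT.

Term A:
  start: (λ.λ.1) ((λ.λ.λ.0) (λ.0))
  [1] λ.(λ.λ.λ.0) (λ.0)
  [2] λ.λ.λ.0

Term B:
  start: (λ.λ.1) ((λ.λ.1 0) (λ.λ.1 0) (λ.λ.λ.0) ((λ.0) (λ.λ.0)))
  [1] λ.(λ.λ.1 0) (λ.λ.1 0) (λ.λ.λ.0) ((λ.0) (λ.λ.0))
  [2] λ.(λ.(λ.λ.1 0) 0) (λ.λ.λ.0) ((λ.0) (λ.λ.0))
  [3] λ.(λ.λ.1 0) (λ.λ.λ.0) ((λ.0) (λ.λ.0))
  [4] λ.(λ.(λ.λ.λ.0) 0) ((λ.0) (λ.λ.0))
  [5] λ.(λ.λ.λ.0) ((λ.0) (λ.λ.0))
  [6] λ.λ.λ.0

Answer: SAME — A ⇓ λ.λ.λ.0, B ⇓ λ.λ.λ.0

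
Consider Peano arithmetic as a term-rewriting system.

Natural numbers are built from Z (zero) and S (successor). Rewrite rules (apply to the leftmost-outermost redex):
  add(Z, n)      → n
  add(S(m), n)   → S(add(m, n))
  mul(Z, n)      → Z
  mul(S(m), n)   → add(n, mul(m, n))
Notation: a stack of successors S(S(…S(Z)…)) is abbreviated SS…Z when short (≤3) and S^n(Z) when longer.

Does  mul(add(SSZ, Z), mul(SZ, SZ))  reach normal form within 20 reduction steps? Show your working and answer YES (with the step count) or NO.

  start: mul(add(SSZ, Z), mul(SZ, SZ))
  step 1: mul(S(add(SZ, Z)), mul(SZ, SZ))
  step 2: add(mul(SZ, SZ), mul(add(SZ, Z), mul(SZ, SZ)))
  step 3: add(add(SZ, mul(Z, SZ)), mul(add(SZ, Z), mul(SZ, SZ)))
  step 4: add(S(add(Z, mul(Z, SZ))), mul(add(SZ, Z), mul(SZ, SZ)))
  step 5: S(add(add(Z, mul(Z, SZ)), mul(add(SZ, Z), mul(SZ, SZ))))
  step 6: S(add(mul(Z, SZ), mul(add(SZ, Z), mul(SZ, SZ))))
  step 7: S(add(Z, mul(add(SZ, Z), mul(SZ, SZ))))
  step 8: S(mul(add(SZ, Z), mul(SZ, SZ)))
  step 9: S(mul(S(add(Z, Z)), mul(SZ, SZ)))
  step 10: S(add(mul(SZ, SZ), mul(add(Z, Z), mul(SZ, SZ))))
  step 11: S(add(add(SZ, mul(Z, SZ)), mul(add(Z, Z), mul(SZ, SZ))))
  step 12: S(add(S(add(Z, mul(Z, SZ))), mul(add(Z, Z), mul(SZ, SZ))))
  step 13: S(S(add(add(Z, mul(Z, SZ)), mul(add(Z, Z), mul(SZ, SZ)))))
  step 14: S(S(add(mul(Z, SZ), mul(add(Z, Z), mul(SZ, SZ)))))
  step 15: S(S(add(Z, mul(add(Z, Z), mul(SZ, SZ)))))
  step 16: S(S(mul(add(Z, Z), mul(SZ, SZ))))
  step 17: S(S(mul(Z, mul(SZ, SZ))))
  step 18: SSZ

Answer: YES — reaches normal form SSZ in 18 ≤ 20 steps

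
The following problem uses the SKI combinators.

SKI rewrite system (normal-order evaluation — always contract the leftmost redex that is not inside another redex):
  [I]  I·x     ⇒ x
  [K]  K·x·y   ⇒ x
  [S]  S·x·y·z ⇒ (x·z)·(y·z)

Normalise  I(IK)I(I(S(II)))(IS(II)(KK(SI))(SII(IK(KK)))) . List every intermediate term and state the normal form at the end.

Answer: normal form = K  (in 13 steps)

Derivation:
  start: I(IK)I(I(S(II)))(IS(II)(KK(SI))(SII(IK(KK))))
  [1] IKI(I(S(II)))(IS(II)(KK(SI))(SII(IK(KK))))
  [2] KI(I(S(II)))(IS(II)(KK(SI))(SII(IK(KK))))
  [3] I(IS(II)(KK(SI))(SII(IK(KK))))
  [4] IS(II)(KK(SI))(SII(IK(KK)))
  [5] S(II)(KK(SI))(SII(IK(KK)))
  [6] II(SII(IK(KK)))(KK(SI)(SII(IK(KK))))
  [7] I(SII(IK(KK)))(KK(SI)(SII(IK(KK))))
  [8] SII(IK(KK))(KK(SI)(SII(IK(KK))))
  [9] I(IK(KK))(I(IK(KK)))(KK(SI)(SII(IK(KK))))
  [10] IK(KK)(I(IK(KK)))(KK(SI)(SII(IK(KK))))
  [11] K(KK)(I(IK(KK)))(KK(SI)(SII(IK(KK))))
  [12] KK(KK(SI)(SII(IK(KK))))
  [13] K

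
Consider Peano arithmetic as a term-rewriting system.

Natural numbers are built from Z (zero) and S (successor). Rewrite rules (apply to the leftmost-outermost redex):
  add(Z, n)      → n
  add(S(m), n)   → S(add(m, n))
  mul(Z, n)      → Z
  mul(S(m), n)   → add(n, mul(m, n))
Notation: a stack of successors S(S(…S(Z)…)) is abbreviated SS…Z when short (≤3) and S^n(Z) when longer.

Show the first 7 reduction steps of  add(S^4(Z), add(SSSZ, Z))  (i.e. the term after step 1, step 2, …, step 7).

  start: add(S^4(Z), add(SSSZ, Z))
  [1] S(add(SSSZ, add(SSSZ, Z)))
  [2] S(S(add(SSZ, add(SSSZ, Z))))
  [3] S(S(S(add(SZ, add(SSSZ, Z)))))
  [4] S(S(S(S(add(Z, add(SSSZ, Z))))))
  [5] S(S(S(S(add(SSSZ, Z)))))
  [6] S(S(S(S(S(add(SSZ, Z))))))
  [7] S(S(S(S(S(S(add(SZ, Z)))))))

Answer: after 7 steps: S(S(S(S(S(S(add(SZ, Z)))))))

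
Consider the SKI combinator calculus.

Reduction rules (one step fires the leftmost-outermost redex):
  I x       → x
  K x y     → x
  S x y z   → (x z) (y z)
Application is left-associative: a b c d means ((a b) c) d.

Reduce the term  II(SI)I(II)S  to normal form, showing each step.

  start: II(SI)I(II)S
  step 1: I(SI)I(II)S
  step 2: SII(II)S
  step 3: I(II)(I(II))S
  step 4: II(I(II))S
  step 5: I(I(II))S
  step 6: I(II)S
  step 7: IIS
  step 8: IS
  step 9: S

Answer: normal form = S  (in 9 steps)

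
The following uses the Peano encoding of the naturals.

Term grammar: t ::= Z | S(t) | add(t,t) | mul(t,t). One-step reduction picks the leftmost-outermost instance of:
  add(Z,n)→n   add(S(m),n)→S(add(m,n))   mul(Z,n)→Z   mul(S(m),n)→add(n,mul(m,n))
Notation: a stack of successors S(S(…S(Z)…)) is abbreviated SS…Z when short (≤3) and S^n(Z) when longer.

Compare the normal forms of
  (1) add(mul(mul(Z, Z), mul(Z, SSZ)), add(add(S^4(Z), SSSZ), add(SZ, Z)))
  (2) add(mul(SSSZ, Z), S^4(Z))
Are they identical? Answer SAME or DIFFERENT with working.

Answer: DIFFERENT — A ⇓ S^8(Z), B ⇓ S^4(Z)

Derivation:
Term A:
  start: add(mul(mul(Z, Z), mul(Z, SSZ)), add(add(S^4(Z), SSSZ), add(SZ, Z)))
  →1  add(mul(Z, mul(Z, SSZ)), add(add(S^4(Z), SSSZ), add(SZ, Z)))
  →2  add(Z, add(add(S^4(Z), SSSZ), add(SZ, Z)))
  →3  add(add(S^4(Z), SSSZ), add(SZ, Z))
  →4  add(S(add(SSSZ, SSSZ)), add(SZ, Z))
  →5  S(add(add(SSSZ, SSSZ), add(SZ, Z)))
  →6  S(add(S(add(SSZ, SSSZ)), add(SZ, Z)))
  →7  S(S(add(add(SSZ, SSSZ), add(SZ, Z))))
  →8  S(S(add(S(add(SZ, SSSZ)), add(SZ, Z))))
  →9  S(S(S(add(add(SZ, SSSZ), add(SZ, Z)))))
  →10  S(S(S(add(S(add(Z, SSSZ)), add(SZ, Z)))))
  →11  S(S(S(S(add(add(Z, SSSZ), add(SZ, Z))))))
  →12  S(S(S(S(add(SSSZ, add(SZ, Z))))))
  →13  S(S(S(S(S(add(SSZ, add(SZ, Z)))))))
  →14  S(S(S(S(S(S(add(SZ, add(SZ, Z))))))))
  →15  S(S(S(S(S(S(S(add(Z, add(SZ, Z)))))))))
  →16  S(S(S(S(S(S(S(add(SZ, Z))))))))
  →17  S(S(S(S(S(S(S(S(add(Z, Z)))))))))
  →18  S^8(Z)

Term B:
  start: add(mul(SSSZ, Z), S^4(Z))
  →1  add(add(Z, mul(SSZ, Z)), S^4(Z))
  →2  add(mul(SSZ, Z), S^4(Z))
  →3  add(add(Z, mul(SZ, Z)), S^4(Z))
  →4  add(mul(SZ, Z), S^4(Z))
  →5  add(add(Z, mul(Z, Z)), S^4(Z))
  →6  add(mul(Z, Z), S^4(Z))
  →7  add(Z, S^4(Z))
  →8  S^4(Z)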